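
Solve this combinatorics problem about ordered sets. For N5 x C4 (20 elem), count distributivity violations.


Distributive law: a ^ (b v c) = (a ^ b) v (a ^ c).
Check all 20^3 = 8000 ordered triples (a,b,c).
  e.g. a=(b,0), b=(a,0), c=(c,0): lhs=(b,0) != rhs=(a,0)
  e.g. a=(b,0), b=(a,0), c=(c,1): lhs=(b,0) != rhs=(a,0)
Total violating triples: 128


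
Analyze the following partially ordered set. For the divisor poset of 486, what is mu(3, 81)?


In a divisor lattice, mu(a,b) = mu(b/a) where mu is the classical Mobius function.
b/a = 81/3 = 27
Prime factorization of 27: primes [3]
27 is not squarefree, so mu(27) = 0


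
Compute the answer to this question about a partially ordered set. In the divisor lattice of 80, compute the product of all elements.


Divisors of 80: [1, 2, 4, 5, 8, 10, 16, 20, 40, 80]
Product = n^(d(n)/2) = 80^(10/2)
Product = 3276800000


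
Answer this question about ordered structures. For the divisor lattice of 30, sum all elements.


sigma(n) = sum of divisors.
Divisors of 30: [1, 2, 3, 5, 6, 10, 15, 30]
Sum = 72


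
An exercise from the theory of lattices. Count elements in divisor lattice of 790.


Divisors of 790: [1, 2, 5, 10, 79, 158, 395, 790]
Count: 8


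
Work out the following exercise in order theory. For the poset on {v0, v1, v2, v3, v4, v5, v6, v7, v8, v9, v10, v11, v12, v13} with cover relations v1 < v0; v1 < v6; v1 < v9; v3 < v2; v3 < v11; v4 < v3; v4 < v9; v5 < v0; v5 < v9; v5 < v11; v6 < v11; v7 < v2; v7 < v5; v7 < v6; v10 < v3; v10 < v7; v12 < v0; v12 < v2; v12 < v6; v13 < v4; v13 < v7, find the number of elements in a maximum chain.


A chain is a totally ordered subset; we count the number of elements in a maximum chain.
Compute, for each element x, the size of the longest chain ending at x:
  v1: 1
  v8: 1
  v10: 1
  v12: 1
  v13: 1
  v4: 2
  ...
A maximum chain: v10 < v7 < v5 < v0
Number of elements in the longest chain: 4


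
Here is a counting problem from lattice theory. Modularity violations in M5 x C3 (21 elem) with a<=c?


Modular law: if a <= c then a v (b ^ c) = (a v b) ^ c.
Check all triples (a,b,c) with a <= c among 21 elements.
This lattice is modular (diamonds M_m and their chain-products are modular).
Total violating triples: 0


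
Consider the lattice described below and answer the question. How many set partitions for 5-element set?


B(n) = number of set partitions of an n-element set.
B(n) satisfies the recurrence: B(n+1) = sum_k C(n,k)*B(k).
B(5) = 52


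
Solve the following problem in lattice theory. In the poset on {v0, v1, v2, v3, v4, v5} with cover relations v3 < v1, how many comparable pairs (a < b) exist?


A comparable pair {a,b} has a < b or b < a in the order.
Count unordered pairs where one element is strictly below the other.
Examples: {v1,v3}
Total comparable pairs: 1


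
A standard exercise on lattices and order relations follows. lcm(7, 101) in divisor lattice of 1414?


Join=lcm.
gcd(7,101)=1
lcm=707


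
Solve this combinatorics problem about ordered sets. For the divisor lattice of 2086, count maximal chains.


A maximal chain goes from the minimum element to a maximal element via cover relations.
Counting all min-to-max paths in the cover graph.
Total maximal chains: 6


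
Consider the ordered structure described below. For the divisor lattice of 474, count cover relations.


A cover relation a -< b holds when a < b with no c strictly between.
Cover relations:
  1 -< 2
  1 -< 3
  1 -< 79
  2 -< 6
  2 -< 158
  3 -< 6
  3 -< 237
  6 -< 474
  ...4 more
Total: 12


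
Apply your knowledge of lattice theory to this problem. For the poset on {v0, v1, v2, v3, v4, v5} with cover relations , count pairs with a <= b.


The order relation is {(a,b) : a <= b}, reflexive so it includes (a,a).
Examples: (v0,v0), (v1,v1), (v2,v2), (v3,v3), (v4,v4), ...
Total ordered pairs: 6


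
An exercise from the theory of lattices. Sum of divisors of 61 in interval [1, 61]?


Interval [1,61] in divisors of 61: [1, 61]
Sum = 62


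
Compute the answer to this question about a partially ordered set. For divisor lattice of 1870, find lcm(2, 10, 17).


In a divisor lattice, join = lcm (least common multiple).
Compute lcm iteratively: start with first element, then lcm(current, next).
Elements: [2, 10, 17]
lcm(2,10) = 10
lcm(10,17) = 170
Final lcm = 170


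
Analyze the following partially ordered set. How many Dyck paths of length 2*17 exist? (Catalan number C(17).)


C(n) = C(2n, n) / (n+1).
C(34, 17) = 2333606220
C(17) = 2333606220 / 18 = 129644790


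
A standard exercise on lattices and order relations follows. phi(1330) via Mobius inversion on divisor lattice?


phi(n) = n * prod_{p|n} (1 - 1/p).
Prime divisors of 1330: [2, 5, 7, 19]
phi(1330) = 1330 * (1 - 1/2) * (1 - 1/5) * (1 - 1/7) * (1 - 1/19)
phi(1330) = 432


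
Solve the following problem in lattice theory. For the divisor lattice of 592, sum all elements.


sigma(n) = sum of divisors.
Divisors of 592: [1, 2, 4, 8, 16, 37, 74, 148, 296, 592]
Sum = 1178


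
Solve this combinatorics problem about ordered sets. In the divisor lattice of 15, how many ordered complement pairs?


Complement pair (a,b): a meet b = bottom, a join b = top.
Here: gcd(a,b)=1 and lcm(a,b)=15, i.e. a*b=15 with a,b coprime.
Pairs found: (1,15), (3,5), (5,3), (15,1)
Total ordered pairs: 4


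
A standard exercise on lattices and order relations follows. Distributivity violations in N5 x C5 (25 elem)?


Distributive law: a ^ (b v c) = (a ^ b) v (a ^ c).
Check all 25^3 = 15625 ordered triples (a,b,c).
  e.g. a=(b,0), b=(a,0), c=(c,0): lhs=(b,0) != rhs=(a,0)
  e.g. a=(b,0), b=(a,0), c=(c,1): lhs=(b,0) != rhs=(a,0)
Total violating triples: 250


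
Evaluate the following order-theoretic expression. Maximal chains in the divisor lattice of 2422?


A maximal chain goes from the minimum element to a maximal element via cover relations.
Counting all min-to-max paths in the cover graph.
Total maximal chains: 6


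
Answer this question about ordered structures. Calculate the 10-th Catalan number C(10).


C(n) = C(2n, n) / (n+1).
C(20, 10) = 184756
C(10) = 184756 / 11 = 16796


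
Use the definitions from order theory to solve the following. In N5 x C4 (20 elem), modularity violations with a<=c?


Modular law: if a <= c then a v (b ^ c) = (a v b) ^ c.
Check all triples (a,b,c) with a <= c among 20 elements.
  e.g. a=(a,0), b=(c,0), c=(b,0): lhs=(a,0) != rhs=(b,0)
  e.g. a=(a,0), b=(c,1), c=(b,0): lhs=(a,0) != rhs=(b,0)
Total violating triples: 40


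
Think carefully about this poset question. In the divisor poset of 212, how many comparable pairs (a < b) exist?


A comparable pair {a,b} has a < b or b < a in the order.
Count unordered pairs where one element is strictly below the other.
Examples: {1,2}, {1,4}, {1,53}, {1,106}, ...
Total comparable pairs: 12


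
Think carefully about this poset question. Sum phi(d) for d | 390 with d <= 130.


Divisors of 390 up to 130: [1, 2, 3, 5, 6, 10, 13, 15, 26, 30, 39, 65, 78, 130]
phi values: [1, 1, 2, 4, 2, 4, 12, 8, 12, 8, 24, 48, 24, 48]
Sum = 198


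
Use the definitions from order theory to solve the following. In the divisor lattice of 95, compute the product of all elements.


Divisors of 95: [1, 5, 19, 95]
Product = n^(d(n)/2) = 95^(4/2)
Product = 9025


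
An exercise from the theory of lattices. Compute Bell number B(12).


B(n) = number of set partitions of an n-element set.
B(n) satisfies the recurrence: B(n+1) = sum_k C(n,k)*B(k).
B(12) = 4213597


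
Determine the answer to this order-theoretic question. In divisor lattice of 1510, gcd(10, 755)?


Meet=gcd.
gcd(10,755)=5


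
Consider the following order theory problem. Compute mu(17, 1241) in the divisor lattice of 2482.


In a divisor lattice, mu(a,b) = mu(b/a) where mu is the classical Mobius function.
b/a = 1241/17 = 73
Prime factorization of 73: primes [73]
73 is squarefree with 1 prime factor(s), so mu(73) = (-1)^1 = -1


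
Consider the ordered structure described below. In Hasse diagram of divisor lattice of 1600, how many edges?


A cover relation a -< b holds when a < b with no c strictly between.
Cover relations:
  1 -< 2
  1 -< 5
  2 -< 4
  2 -< 10
  4 -< 8
  4 -< 20
  5 -< 10
  5 -< 25
  ...24 more
Total: 32


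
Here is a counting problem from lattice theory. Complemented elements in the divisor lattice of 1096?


An element a is complemented if some b has a meet b = bottom, a join b = top.
a is complemented iff gcd(a, n/a)=1, i.e. a is a unitary divisor of 1096.
Complemented elements: 1, 8, 137, 1096
Count: 4


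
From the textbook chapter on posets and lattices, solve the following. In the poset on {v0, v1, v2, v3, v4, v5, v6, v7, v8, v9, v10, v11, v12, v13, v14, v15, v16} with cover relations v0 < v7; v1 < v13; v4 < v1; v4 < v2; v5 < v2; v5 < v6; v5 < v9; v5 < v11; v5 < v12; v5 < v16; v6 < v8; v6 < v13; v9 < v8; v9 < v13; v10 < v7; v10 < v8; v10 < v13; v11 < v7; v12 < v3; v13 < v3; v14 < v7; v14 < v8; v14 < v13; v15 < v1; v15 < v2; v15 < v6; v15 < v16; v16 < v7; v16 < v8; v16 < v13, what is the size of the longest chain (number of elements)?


A chain is a totally ordered subset; we count the number of elements in a maximum chain.
Compute, for each element x, the size of the longest chain ending at x:
  v0: 1
  v4: 1
  v5: 1
  v10: 1
  v14: 1
  v15: 1
  ...
A maximum chain: v4 < v1 < v13 < v3
Number of elements in the longest chain: 4


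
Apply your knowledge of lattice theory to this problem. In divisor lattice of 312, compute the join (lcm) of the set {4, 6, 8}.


In a divisor lattice, join = lcm (least common multiple).
Compute lcm iteratively: start with first element, then lcm(current, next).
Elements: [4, 6, 8]
lcm(4,6) = 12
lcm(12,8) = 24
Final lcm = 24


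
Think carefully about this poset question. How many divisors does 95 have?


Divisors of 95: [1, 5, 19, 95]
Count: 4


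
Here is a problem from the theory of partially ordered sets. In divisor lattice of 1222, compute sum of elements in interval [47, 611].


Interval [47,611] in divisors of 1222: [47, 611]
Sum = 658


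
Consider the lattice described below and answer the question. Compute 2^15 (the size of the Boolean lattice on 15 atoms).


Power set = 2^n.
2^15 = 32768


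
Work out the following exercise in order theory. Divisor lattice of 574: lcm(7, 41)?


Join=lcm.
gcd(7,41)=1
lcm=287


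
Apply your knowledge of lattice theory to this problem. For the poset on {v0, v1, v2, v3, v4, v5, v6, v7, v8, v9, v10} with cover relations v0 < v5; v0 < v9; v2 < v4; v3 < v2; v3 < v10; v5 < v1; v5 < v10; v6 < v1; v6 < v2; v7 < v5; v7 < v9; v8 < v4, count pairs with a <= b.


The order relation is {(a,b) : a <= b}, reflexive so it includes (a,a).
Examples: (v0,v0), (v0,v1), (v0,v10), (v0,v5), (v0,v9), ...
Total ordered pairs: 29


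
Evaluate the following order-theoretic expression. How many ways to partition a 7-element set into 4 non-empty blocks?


S(n,k) = k*S(n-1,k) + S(n-1,k-1).
S(6,4) = 65, S(6,3) = 90
S(7,4) = 4*65 + 90 = 260 + 90
S(7,4) = 350


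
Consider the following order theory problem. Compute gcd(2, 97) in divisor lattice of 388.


In a divisor lattice, meet = gcd (greatest common divisor).
By Euclidean algorithm or factoring: gcd(2,97) = 1


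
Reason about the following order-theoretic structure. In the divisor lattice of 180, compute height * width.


Height = length of longest chain minus 1; width = size of largest antichain.
A maximum chain: 1 | 5 | 15 | 45 | 90 | 180  (height 5).
A maximum antichain: {4, 6, 9, 10, 15}  (width 5).
Product = 5 * 5 = 25


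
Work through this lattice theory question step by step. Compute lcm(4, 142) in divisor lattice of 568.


In a divisor lattice, join = lcm (least common multiple).
gcd(4,142) = 2
lcm(4,142) = 4*142/gcd = 568/2 = 284


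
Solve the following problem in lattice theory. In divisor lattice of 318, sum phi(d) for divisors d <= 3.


Divisors of 318 up to 3: [1, 2, 3]
phi values: [1, 1, 2]
Sum = 4


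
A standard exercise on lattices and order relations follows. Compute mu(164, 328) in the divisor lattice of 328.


In a divisor lattice, mu(a,b) = mu(b/a) where mu is the classical Mobius function.
b/a = 328/164 = 2
Prime factorization of 2: primes [2]
2 is squarefree with 1 prime factor(s), so mu(2) = (-1)^1 = -1


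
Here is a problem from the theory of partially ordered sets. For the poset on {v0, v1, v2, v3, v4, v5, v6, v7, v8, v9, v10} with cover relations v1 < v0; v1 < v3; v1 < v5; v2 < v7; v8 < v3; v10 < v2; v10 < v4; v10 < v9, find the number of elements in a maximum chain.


A chain is a totally ordered subset; we count the number of elements in a maximum chain.
Compute, for each element x, the size of the longest chain ending at x:
  v1: 1
  v6: 1
  v8: 1
  v10: 1
  v0: 2
  v2: 2
  ...
A maximum chain: v10 < v2 < v7
Number of elements in the longest chain: 3


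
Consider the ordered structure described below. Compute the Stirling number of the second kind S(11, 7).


S(n,k) = k*S(n-1,k) + S(n-1,k-1).
S(10,7) = 5880, S(10,6) = 22827
S(11,7) = 7*5880 + 22827 = 41160 + 22827
S(11,7) = 63987


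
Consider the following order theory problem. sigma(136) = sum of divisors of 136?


sigma(n) = sum of divisors.
Divisors of 136: [1, 2, 4, 8, 17, 34, 68, 136]
Sum = 270


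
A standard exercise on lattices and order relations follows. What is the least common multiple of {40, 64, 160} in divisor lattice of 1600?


In a divisor lattice, join = lcm (least common multiple).
Compute lcm iteratively: start with first element, then lcm(current, next).
Elements: [40, 64, 160]
lcm(40,64) = 320
lcm(320,160) = 320
Final lcm = 320


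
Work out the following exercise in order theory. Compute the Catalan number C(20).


C(n) = C(2n, n) / (n+1).
C(40, 20) = 137846528820
C(20) = 137846528820 / 21 = 6564120420


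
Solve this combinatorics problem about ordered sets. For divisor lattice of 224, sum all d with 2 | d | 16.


Interval [2,16] in divisors of 224: [2, 4, 8, 16]
Sum = 30


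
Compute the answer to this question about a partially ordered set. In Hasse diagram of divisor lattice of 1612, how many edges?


A cover relation a -< b holds when a < b with no c strictly between.
Cover relations:
  1 -< 2
  1 -< 13
  1 -< 31
  2 -< 4
  2 -< 26
  2 -< 62
  4 -< 52
  4 -< 124
  ...12 more
Total: 20


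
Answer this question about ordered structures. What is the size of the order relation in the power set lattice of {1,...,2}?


The order relation is {(a,b) : a <= b}, reflexive so it includes (a,a).
Examples: ({},{}), ({},{1,2}), ({},{1}), ({},{2}), ({1,2},{1,2}), ...
Total ordered pairs: 9


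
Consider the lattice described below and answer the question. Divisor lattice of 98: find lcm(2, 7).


In a divisor lattice, join = lcm (least common multiple).
gcd(2,7) = 1
lcm(2,7) = 2*7/gcd = 14/1 = 14


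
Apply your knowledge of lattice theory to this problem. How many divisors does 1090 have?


Divisors of 1090: [1, 2, 5, 10, 109, 218, 545, 1090]
Count: 8


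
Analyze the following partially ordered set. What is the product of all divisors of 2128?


Divisors of 2128: [1, 2, 4, 7, 8, 14, 16, 19, 28, 38, 56, 76, 112, 133, 152, 266, 304, 532, 1064, 2128]
Product = n^(d(n)/2) = 2128^(20/2)
Product = 1904216115203087105084361407463424


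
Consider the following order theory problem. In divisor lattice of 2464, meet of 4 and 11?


In a divisor lattice, meet = gcd (greatest common divisor).
By Euclidean algorithm or factoring: gcd(4,11) = 1


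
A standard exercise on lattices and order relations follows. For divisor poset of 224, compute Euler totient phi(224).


phi(n) = n * prod_{p|n} (1 - 1/p).
Prime divisors of 224: [2, 7]
phi(224) = 224 * (1 - 1/2) * (1 - 1/7)
phi(224) = 96


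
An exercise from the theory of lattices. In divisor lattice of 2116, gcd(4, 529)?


Meet=gcd.
gcd(4,529)=1


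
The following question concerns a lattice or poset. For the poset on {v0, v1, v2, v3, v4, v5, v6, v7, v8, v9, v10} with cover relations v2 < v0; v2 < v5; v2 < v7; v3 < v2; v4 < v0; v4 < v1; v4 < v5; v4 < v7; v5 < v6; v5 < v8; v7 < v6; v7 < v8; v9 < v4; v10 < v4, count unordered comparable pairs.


A comparable pair {a,b} has a < b or b < a in the order.
Count unordered pairs where one element is strictly below the other.
Examples: {v0,v2}, {v0,v3}, {v0,v4}, {v0,v9}, ...
Total comparable pairs: 35


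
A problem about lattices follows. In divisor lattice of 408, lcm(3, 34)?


Join=lcm.
gcd(3,34)=1
lcm=102


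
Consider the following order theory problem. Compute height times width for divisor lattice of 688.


Height = length of longest chain minus 1; width = size of largest antichain.
A maximum chain: 1 | 43 | 86 | 172 | 344 | 688  (height 5).
A maximum antichain: {2, 43}  (width 2).
Product = 5 * 2 = 10


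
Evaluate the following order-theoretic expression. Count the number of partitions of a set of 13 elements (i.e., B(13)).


B(n) = number of set partitions of an n-element set.
B(n) satisfies the recurrence: B(n+1) = sum_k C(n,k)*B(k).
B(13) = 27644437


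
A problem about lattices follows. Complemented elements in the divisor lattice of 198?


An element a is complemented if some b has a meet b = bottom, a join b = top.
a is complemented iff gcd(a, n/a)=1, i.e. a is a unitary divisor of 198.
Complemented elements: 1, 2, 9, 11, 18, 22, ... (2 more)
Count: 8


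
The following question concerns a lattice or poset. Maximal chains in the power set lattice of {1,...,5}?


A maximal chain goes from the minimum element to a maximal element via cover relations.
Counting all min-to-max paths in the cover graph.
Total maximal chains: 120


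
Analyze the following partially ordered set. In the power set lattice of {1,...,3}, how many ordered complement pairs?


Complement pair (a,b): a meet b = bottom, a join b = top.
Here: A intersect B = {} and A union B = {1,...,3}.
Pairs found: ({},{1,2,3}), ({1},{2,3}), ({2},{1,3}), ({3},{1,2}), ... (4 more)
Total ordered pairs: 8


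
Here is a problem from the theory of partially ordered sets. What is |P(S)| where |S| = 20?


Power set = 2^n.
2^20 = 1048576


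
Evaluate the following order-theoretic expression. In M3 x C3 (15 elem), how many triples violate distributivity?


Distributive law: a ^ (b v c) = (a ^ b) v (a ^ c).
Check all 15^3 = 3375 ordered triples (a,b,c).
  e.g. a=(a1,0), b=(a2,0), c=(a3,0): lhs=(a1,0) != rhs=(0,0)
  e.g. a=(a1,0), b=(a2,0), c=(a3,1): lhs=(a1,0) != rhs=(0,0)
Total violating triples: 162


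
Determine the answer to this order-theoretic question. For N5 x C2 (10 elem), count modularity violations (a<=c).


Modular law: if a <= c then a v (b ^ c) = (a v b) ^ c.
Check all triples (a,b,c) with a <= c among 10 elements.
  e.g. a=(a,0), b=(c,0), c=(b,0): lhs=(a,0) != rhs=(b,0)
  e.g. a=(a,0), b=(c,1), c=(b,0): lhs=(a,0) != rhs=(b,0)
Total violating triples: 6


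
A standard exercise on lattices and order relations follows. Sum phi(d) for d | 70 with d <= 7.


Divisors of 70 up to 7: [1, 2, 5, 7]
phi values: [1, 1, 4, 6]
Sum = 12


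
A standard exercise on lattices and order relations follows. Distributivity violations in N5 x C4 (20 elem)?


Distributive law: a ^ (b v c) = (a ^ b) v (a ^ c).
Check all 20^3 = 8000 ordered triples (a,b,c).
  e.g. a=(b,0), b=(a,0), c=(c,0): lhs=(b,0) != rhs=(a,0)
  e.g. a=(b,0), b=(a,0), c=(c,1): lhs=(b,0) != rhs=(a,0)
Total violating triples: 128


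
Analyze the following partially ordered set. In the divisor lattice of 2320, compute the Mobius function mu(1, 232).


In a divisor lattice, mu(a,b) = mu(b/a) where mu is the classical Mobius function.
b/a = 232/1 = 232
Prime factorization of 232: primes [2, 29]
232 is not squarefree, so mu(232) = 0


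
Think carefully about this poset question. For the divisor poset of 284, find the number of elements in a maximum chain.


A chain is a totally ordered subset; we count the number of elements in a maximum chain.
Compute, for each element x, the size of the longest chain ending at x:
  1: 1
  2: 2
  71: 2
  4: 3
  142: 3
  284: 4
A maximum chain: 1 < 2 < 4 < 284
Number of elements in the longest chain: 4


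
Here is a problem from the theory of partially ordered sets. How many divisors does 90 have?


Divisors of 90: [1, 2, 3, 5, 6, 9, 10, 15, 18, 30, 45, 90]
Count: 12


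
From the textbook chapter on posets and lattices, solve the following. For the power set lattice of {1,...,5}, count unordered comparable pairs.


A comparable pair {a,b} has a < b or b < a in the order.
Count unordered pairs where one element is strictly below the other.
Examples: {{},{1}}, {{},{2}}, {{},{3}}, {{},{4}}, ...
Total comparable pairs: 211


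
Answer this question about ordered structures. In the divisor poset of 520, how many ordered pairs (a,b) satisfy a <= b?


The order relation is {(a,b) : a <= b}, reflexive so it includes (a,a).
Examples: (1,1), (1,10), (1,104), (1,13), (1,130), ...
Total ordered pairs: 90


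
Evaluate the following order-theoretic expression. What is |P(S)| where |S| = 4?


Power set = 2^n.
2^4 = 16


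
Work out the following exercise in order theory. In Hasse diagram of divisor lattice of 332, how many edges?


A cover relation a -< b holds when a < b with no c strictly between.
Cover relations:
  1 -< 2
  1 -< 83
  2 -< 4
  2 -< 166
  4 -< 332
  83 -< 166
  166 -< 332
Total: 7


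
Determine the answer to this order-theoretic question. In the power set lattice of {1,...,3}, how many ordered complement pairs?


Complement pair (a,b): a meet b = bottom, a join b = top.
Here: A intersect B = {} and A union B = {1,...,3}.
Pairs found: ({},{1,2,3}), ({1},{2,3}), ({2},{1,3}), ({3},{1,2}), ... (4 more)
Total ordered pairs: 8


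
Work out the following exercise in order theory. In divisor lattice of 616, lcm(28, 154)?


Join=lcm.
gcd(28,154)=14
lcm=308


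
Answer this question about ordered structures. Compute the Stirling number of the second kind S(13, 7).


S(n,k) = k*S(n-1,k) + S(n-1,k-1).
S(12,7) = 627396, S(12,6) = 1323652
S(13,7) = 7*627396 + 1323652 = 4391772 + 1323652
S(13,7) = 5715424


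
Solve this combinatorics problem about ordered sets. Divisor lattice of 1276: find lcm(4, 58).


In a divisor lattice, join = lcm (least common multiple).
gcd(4,58) = 2
lcm(4,58) = 4*58/gcd = 232/2 = 116


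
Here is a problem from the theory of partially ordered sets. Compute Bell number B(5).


B(n) = number of set partitions of an n-element set.
B(n) satisfies the recurrence: B(n+1) = sum_k C(n,k)*B(k).
B(5) = 52


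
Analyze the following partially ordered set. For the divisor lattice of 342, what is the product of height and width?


Height = length of longest chain minus 1; width = size of largest antichain.
A maximum chain: 1 | 19 | 57 | 171 | 342  (height 4).
A maximum antichain: {6, 9, 38, 57}  (width 4).
Product = 4 * 4 = 16


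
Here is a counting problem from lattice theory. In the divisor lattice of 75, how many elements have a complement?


An element a is complemented if some b has a meet b = bottom, a join b = top.
a is complemented iff gcd(a, n/a)=1, i.e. a is a unitary divisor of 75.
Complemented elements: 1, 3, 25, 75
Count: 4


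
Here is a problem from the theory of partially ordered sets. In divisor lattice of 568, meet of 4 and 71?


In a divisor lattice, meet = gcd (greatest common divisor).
By Euclidean algorithm or factoring: gcd(4,71) = 1


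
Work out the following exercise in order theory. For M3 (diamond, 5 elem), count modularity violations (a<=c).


Modular law: if a <= c then a v (b ^ c) = (a v b) ^ c.
Check all triples (a,b,c) with a <= c among 5 elements.
This lattice is modular (diamonds M_m and their chain-products are modular).
Total violating triples: 0


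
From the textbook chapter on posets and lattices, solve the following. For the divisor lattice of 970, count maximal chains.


A maximal chain goes from the minimum element to a maximal element via cover relations.
Counting all min-to-max paths in the cover graph.
Total maximal chains: 6


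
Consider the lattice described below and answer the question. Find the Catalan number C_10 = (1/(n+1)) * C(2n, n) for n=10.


C(n) = C(2n, n) / (n+1).
C(20, 10) = 184756
C(10) = 184756 / 11 = 16796


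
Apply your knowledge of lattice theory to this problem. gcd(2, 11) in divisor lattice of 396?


Meet=gcd.
gcd(2,11)=1


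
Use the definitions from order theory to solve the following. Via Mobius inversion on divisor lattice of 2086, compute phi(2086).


phi(n) = n * prod_{p|n} (1 - 1/p).
Prime divisors of 2086: [2, 7, 149]
phi(2086) = 2086 * (1 - 1/2) * (1 - 1/7) * (1 - 1/149)
phi(2086) = 888


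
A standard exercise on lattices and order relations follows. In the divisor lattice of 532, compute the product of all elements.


Divisors of 532: [1, 2, 4, 7, 14, 19, 28, 38, 76, 133, 266, 532]
Product = n^(d(n)/2) = 532^(12/2)
Product = 22670953897037824


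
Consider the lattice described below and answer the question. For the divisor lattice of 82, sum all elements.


sigma(n) = sum of divisors.
Divisors of 82: [1, 2, 41, 82]
Sum = 126


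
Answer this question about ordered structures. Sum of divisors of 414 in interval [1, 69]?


Interval [1,69] in divisors of 414: [1, 3, 23, 69]
Sum = 96


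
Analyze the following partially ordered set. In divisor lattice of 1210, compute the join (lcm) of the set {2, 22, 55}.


In a divisor lattice, join = lcm (least common multiple).
Compute lcm iteratively: start with first element, then lcm(current, next).
Elements: [2, 22, 55]
lcm(2,22) = 22
lcm(22,55) = 110
Final lcm = 110


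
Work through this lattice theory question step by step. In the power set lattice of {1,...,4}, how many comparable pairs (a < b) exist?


A comparable pair {a,b} has a < b or b < a in the order.
Count unordered pairs where one element is strictly below the other.
Examples: {{},{1}}, {{},{2}}, {{},{3}}, {{},{4}}, ...
Total comparable pairs: 65


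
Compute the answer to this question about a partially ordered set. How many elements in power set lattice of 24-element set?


Power set = 2^n.
2^24 = 16777216


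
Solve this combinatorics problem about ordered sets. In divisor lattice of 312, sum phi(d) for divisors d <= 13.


Divisors of 312 up to 13: [1, 2, 3, 4, 6, 8, 12, 13]
phi values: [1, 1, 2, 2, 2, 4, 4, 12]
Sum = 28


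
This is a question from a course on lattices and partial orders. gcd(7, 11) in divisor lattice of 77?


Meet=gcd.
gcd(7,11)=1


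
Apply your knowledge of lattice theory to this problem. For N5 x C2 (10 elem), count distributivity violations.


Distributive law: a ^ (b v c) = (a ^ b) v (a ^ c).
Check all 10^3 = 1000 ordered triples (a,b,c).
  e.g. a=(b,0), b=(a,0), c=(c,0): lhs=(b,0) != rhs=(a,0)
  e.g. a=(b,0), b=(a,0), c=(c,1): lhs=(b,0) != rhs=(a,0)
Total violating triples: 16


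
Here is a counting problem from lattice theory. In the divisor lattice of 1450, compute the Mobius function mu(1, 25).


In a divisor lattice, mu(a,b) = mu(b/a) where mu is the classical Mobius function.
b/a = 25/1 = 25
Prime factorization of 25: primes [5]
25 is not squarefree, so mu(25) = 0


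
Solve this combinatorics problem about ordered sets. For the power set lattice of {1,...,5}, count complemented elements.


An element a is complemented if some b has a meet b = bottom, a join b = top.
every subset A has complement S\A, so all elements are complemented.
Complemented elements: {}, {1}, {2}, {3}, {4}, {5}, ... (26 more)
Count: 32


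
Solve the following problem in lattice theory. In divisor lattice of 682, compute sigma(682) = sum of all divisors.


sigma(n) = sum of divisors.
Divisors of 682: [1, 2, 11, 22, 31, 62, 341, 682]
Sum = 1152


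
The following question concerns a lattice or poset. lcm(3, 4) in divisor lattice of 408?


Join=lcm.
gcd(3,4)=1
lcm=12


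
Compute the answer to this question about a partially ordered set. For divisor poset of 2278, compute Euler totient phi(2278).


phi(n) = n * prod_{p|n} (1 - 1/p).
Prime divisors of 2278: [2, 17, 67]
phi(2278) = 2278 * (1 - 1/2) * (1 - 1/17) * (1 - 1/67)
phi(2278) = 1056


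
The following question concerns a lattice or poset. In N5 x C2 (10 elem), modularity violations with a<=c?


Modular law: if a <= c then a v (b ^ c) = (a v b) ^ c.
Check all triples (a,b,c) with a <= c among 10 elements.
  e.g. a=(a,0), b=(c,0), c=(b,0): lhs=(a,0) != rhs=(b,0)
  e.g. a=(a,0), b=(c,1), c=(b,0): lhs=(a,0) != rhs=(b,0)
Total violating triples: 6


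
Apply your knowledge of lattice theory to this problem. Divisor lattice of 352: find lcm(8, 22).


In a divisor lattice, join = lcm (least common multiple).
gcd(8,22) = 2
lcm(8,22) = 8*22/gcd = 176/2 = 88


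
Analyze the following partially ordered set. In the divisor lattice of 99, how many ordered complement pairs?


Complement pair (a,b): a meet b = bottom, a join b = top.
Here: gcd(a,b)=1 and lcm(a,b)=99, i.e. a*b=99 with a,b coprime.
Pairs found: (1,99), (9,11), (11,9), (99,1)
Total ordered pairs: 4


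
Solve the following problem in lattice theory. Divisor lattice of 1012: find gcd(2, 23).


In a divisor lattice, meet = gcd (greatest common divisor).
By Euclidean algorithm or factoring: gcd(2,23) = 1


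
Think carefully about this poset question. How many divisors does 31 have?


Divisors of 31: [1, 31]
Count: 2


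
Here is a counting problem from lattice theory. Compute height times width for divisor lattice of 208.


Height = length of longest chain minus 1; width = size of largest antichain.
A maximum chain: 1 | 13 | 26 | 52 | 104 | 208  (height 5).
A maximum antichain: {2, 13}  (width 2).
Product = 5 * 2 = 10


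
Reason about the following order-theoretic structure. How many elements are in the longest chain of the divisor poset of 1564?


A chain is a totally ordered subset; we count the number of elements in a maximum chain.
Compute, for each element x, the size of the longest chain ending at x:
  1: 1
  2: 2
  17: 2
  23: 2
  4: 3
  34: 3
  ...
A maximum chain: 1 < 2 < 4 < 68 < 1564
Number of elements in the longest chain: 5


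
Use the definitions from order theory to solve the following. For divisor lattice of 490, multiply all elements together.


Divisors of 490: [1, 2, 5, 7, 10, 14, 35, 49, 70, 98, 245, 490]
Product = n^(d(n)/2) = 490^(12/2)
Product = 13841287201000000


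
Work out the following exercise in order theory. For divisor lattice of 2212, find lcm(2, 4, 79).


In a divisor lattice, join = lcm (least common multiple).
Compute lcm iteratively: start with first element, then lcm(current, next).
Elements: [2, 4, 79]
lcm(2,4) = 4
lcm(4,79) = 316
Final lcm = 316


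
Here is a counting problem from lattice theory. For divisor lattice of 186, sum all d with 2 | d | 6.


Interval [2,6] in divisors of 186: [2, 6]
Sum = 8


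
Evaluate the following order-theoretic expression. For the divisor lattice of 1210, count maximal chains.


A maximal chain goes from the minimum element to a maximal element via cover relations.
Counting all min-to-max paths in the cover graph.
Total maximal chains: 12


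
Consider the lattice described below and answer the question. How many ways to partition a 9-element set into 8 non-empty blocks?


S(n,k) = k*S(n-1,k) + S(n-1,k-1).
S(8,8) = 1, S(8,7) = 28
S(9,8) = 8*1 + 28 = 8 + 28
S(9,8) = 36


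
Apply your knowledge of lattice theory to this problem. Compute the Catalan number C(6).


C(n) = C(2n, n) / (n+1).
C(12, 6) = 924
C(6) = 924 / 7 = 132


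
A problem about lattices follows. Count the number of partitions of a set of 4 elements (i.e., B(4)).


B(n) = number of set partitions of an n-element set.
B(n) satisfies the recurrence: B(n+1) = sum_k C(n,k)*B(k).
B(4) = 15


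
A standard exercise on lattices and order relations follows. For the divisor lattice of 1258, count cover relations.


A cover relation a -< b holds when a < b with no c strictly between.
Cover relations:
  1 -< 2
  1 -< 17
  1 -< 37
  2 -< 34
  2 -< 74
  17 -< 34
  17 -< 629
  34 -< 1258
  ...4 more
Total: 12


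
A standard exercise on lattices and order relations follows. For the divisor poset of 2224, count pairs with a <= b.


The order relation is {(a,b) : a <= b}, reflexive so it includes (a,a).
Examples: (1,1), (1,1112), (1,139), (1,16), (1,2), ...
Total ordered pairs: 45


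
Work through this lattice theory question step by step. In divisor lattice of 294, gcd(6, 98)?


Meet=gcd.
gcd(6,98)=2


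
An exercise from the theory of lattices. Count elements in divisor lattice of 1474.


Divisors of 1474: [1, 2, 11, 22, 67, 134, 737, 1474]
Count: 8


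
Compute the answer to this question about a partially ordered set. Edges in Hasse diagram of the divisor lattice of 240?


A cover relation a -< b holds when a < b with no c strictly between.
Cover relations:
  1 -< 2
  1 -< 3
  1 -< 5
  2 -< 4
  2 -< 6
  2 -< 10
  3 -< 6
  3 -< 15
  ...28 more
Total: 36


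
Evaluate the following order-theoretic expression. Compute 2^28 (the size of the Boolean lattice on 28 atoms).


Power set = 2^n.
2^28 = 268435456


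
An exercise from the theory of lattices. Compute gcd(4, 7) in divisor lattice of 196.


In a divisor lattice, meet = gcd (greatest common divisor).
By Euclidean algorithm or factoring: gcd(4,7) = 1


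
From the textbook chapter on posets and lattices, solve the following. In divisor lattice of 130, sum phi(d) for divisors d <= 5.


Divisors of 130 up to 5: [1, 2, 5]
phi values: [1, 1, 4]
Sum = 6


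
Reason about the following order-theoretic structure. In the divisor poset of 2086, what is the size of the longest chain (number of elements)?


A chain is a totally ordered subset; we count the number of elements in a maximum chain.
Compute, for each element x, the size of the longest chain ending at x:
  1: 1
  2: 2
  7: 2
  149: 2
  14: 3
  298: 3
  ...
A maximum chain: 1 < 2 < 14 < 2086
Number of elements in the longest chain: 4


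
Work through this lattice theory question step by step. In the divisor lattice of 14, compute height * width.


Height = length of longest chain minus 1; width = size of largest antichain.
A maximum chain: 1 | 7 | 14  (height 2).
A maximum antichain: {2, 7}  (width 2).
Product = 2 * 2 = 4


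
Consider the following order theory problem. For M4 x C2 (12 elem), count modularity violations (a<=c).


Modular law: if a <= c then a v (b ^ c) = (a v b) ^ c.
Check all triples (a,b,c) with a <= c among 12 elements.
This lattice is modular (diamonds M_m and their chain-products are modular).
Total violating triples: 0


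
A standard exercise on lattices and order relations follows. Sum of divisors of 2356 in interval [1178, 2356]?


Interval [1178,2356] in divisors of 2356: [1178, 2356]
Sum = 3534


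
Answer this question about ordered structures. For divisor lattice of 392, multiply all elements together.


Divisors of 392: [1, 2, 4, 7, 8, 14, 28, 49, 56, 98, 196, 392]
Product = n^(d(n)/2) = 392^(12/2)
Product = 3628410392018944


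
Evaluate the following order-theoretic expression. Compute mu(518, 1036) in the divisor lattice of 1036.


In a divisor lattice, mu(a,b) = mu(b/a) where mu is the classical Mobius function.
b/a = 1036/518 = 2
Prime factorization of 2: primes [2]
2 is squarefree with 1 prime factor(s), so mu(2) = (-1)^1 = -1


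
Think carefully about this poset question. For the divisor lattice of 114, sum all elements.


sigma(n) = sum of divisors.
Divisors of 114: [1, 2, 3, 6, 19, 38, 57, 114]
Sum = 240


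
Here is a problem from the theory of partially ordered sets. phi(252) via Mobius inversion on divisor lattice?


phi(n) = n * prod_{p|n} (1 - 1/p).
Prime divisors of 252: [2, 3, 7]
phi(252) = 252 * (1 - 1/2) * (1 - 1/3) * (1 - 1/7)
phi(252) = 72


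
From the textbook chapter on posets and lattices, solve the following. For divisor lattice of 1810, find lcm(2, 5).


In a divisor lattice, join = lcm (least common multiple).
Compute lcm iteratively: start with first element, then lcm(current, next).
Elements: [2, 5]
lcm(2,5) = 10
Final lcm = 10


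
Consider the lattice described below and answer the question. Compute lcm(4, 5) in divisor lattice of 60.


In a divisor lattice, join = lcm (least common multiple).
gcd(4,5) = 1
lcm(4,5) = 4*5/gcd = 20/1 = 20


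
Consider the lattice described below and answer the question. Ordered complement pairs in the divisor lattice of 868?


Complement pair (a,b): a meet b = bottom, a join b = top.
Here: gcd(a,b)=1 and lcm(a,b)=868, i.e. a*b=868 with a,b coprime.
Pairs found: (1,868), (4,217), (7,124), (28,31), ... (4 more)
Total ordered pairs: 8


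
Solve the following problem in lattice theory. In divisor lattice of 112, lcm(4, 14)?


Join=lcm.
gcd(4,14)=2
lcm=28


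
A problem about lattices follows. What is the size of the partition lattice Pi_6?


B(n) = number of set partitions of an n-element set.
B(n) satisfies the recurrence: B(n+1) = sum_k C(n,k)*B(k).
B(6) = 203


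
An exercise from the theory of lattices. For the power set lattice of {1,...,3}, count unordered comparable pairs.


A comparable pair {a,b} has a < b or b < a in the order.
Count unordered pairs where one element is strictly below the other.
Examples: {{},{1}}, {{},{2}}, {{},{3}}, {{},{1,2}}, ...
Total comparable pairs: 19


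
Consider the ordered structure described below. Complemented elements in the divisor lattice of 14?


An element a is complemented if some b has a meet b = bottom, a join b = top.
a is complemented iff gcd(a, n/a)=1, i.e. a is a unitary divisor of 14.
Complemented elements: 1, 2, 7, 14
Count: 4


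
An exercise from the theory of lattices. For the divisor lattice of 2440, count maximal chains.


A maximal chain goes from the minimum element to a maximal element via cover relations.
Counting all min-to-max paths in the cover graph.
Total maximal chains: 20


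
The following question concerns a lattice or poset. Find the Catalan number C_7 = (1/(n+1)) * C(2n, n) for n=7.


C(n) = C(2n, n) / (n+1).
C(14, 7) = 3432
C(7) = 3432 / 8 = 429


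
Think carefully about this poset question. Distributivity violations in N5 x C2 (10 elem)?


Distributive law: a ^ (b v c) = (a ^ b) v (a ^ c).
Check all 10^3 = 1000 ordered triples (a,b,c).
  e.g. a=(b,0), b=(a,0), c=(c,0): lhs=(b,0) != rhs=(a,0)
  e.g. a=(b,0), b=(a,0), c=(c,1): lhs=(b,0) != rhs=(a,0)
Total violating triples: 16


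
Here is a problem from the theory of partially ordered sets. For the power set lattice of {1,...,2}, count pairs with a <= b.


The order relation is {(a,b) : a <= b}, reflexive so it includes (a,a).
Examples: ({},{}), ({},{1,2}), ({},{1}), ({},{2}), ({1,2},{1,2}), ...
Total ordered pairs: 9


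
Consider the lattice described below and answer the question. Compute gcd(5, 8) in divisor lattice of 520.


In a divisor lattice, meet = gcd (greatest common divisor).
By Euclidean algorithm or factoring: gcd(5,8) = 1


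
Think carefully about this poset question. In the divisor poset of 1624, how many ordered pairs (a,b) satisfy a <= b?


The order relation is {(a,b) : a <= b}, reflexive so it includes (a,a).
Examples: (1,1), (1,116), (1,14), (1,1624), (1,2), ...
Total ordered pairs: 90


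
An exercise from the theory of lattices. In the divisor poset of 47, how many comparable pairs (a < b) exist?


A comparable pair {a,b} has a < b or b < a in the order.
Count unordered pairs where one element is strictly below the other.
Examples: {1,47}
Total comparable pairs: 1


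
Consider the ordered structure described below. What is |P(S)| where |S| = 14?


Power set = 2^n.
2^14 = 16384
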